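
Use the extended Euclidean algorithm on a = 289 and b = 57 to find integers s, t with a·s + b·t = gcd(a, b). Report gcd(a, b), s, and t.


Euclidean algorithm on (289, 57) — divide until remainder is 0:
  289 = 5 · 57 + 4
  57 = 14 · 4 + 1
  4 = 4 · 1 + 0
gcd(289, 57) = 1.
Track Bezout coefficients alongside the remainders: start with r₀ = 289 = a·1 + b·0 (s = 1, t = 0) and r₁ = 57 = a·0 + b·1 (s = 0, t = 1); each new remainder r_{k+1} = r_{k-1} − q_k·r_k inherits s_{k+1} = s_{k-1} − q_k·s_k, t_{k+1} = t_{k-1} − q_k·t_k, so r_k = a·s_k + b·t_k at every step:
  q = 5: r = 4, s = 1 − 5·0 = 1, t = 0 − 5·1 = -5  (check: 289·1 + 57·(-5) = 4)
  q = 14: r = 1, s = 0 − 14·1 = -14, t = 1 − 14·(-5) = 71  (check: 289·(-14) + 57·71 = 1)
The row with r = 1 (the gcd) gives the Bezout coefficients s = -14, t = 71.
Result: 289 · (-14) + 57 · (71) = 1.

gcd(289, 57) = 1; s = -14, t = 71 (check: 289·(-14) + 57·71 = 1).


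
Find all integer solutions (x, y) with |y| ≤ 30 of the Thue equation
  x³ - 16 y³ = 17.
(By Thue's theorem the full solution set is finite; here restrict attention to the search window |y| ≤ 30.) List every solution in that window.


The equation is x³ - 16y³ = 17. For fixed y, x³ = 16·y³ + 17, so a solution requires the RHS to be a perfect cube.
Strategy: iterate y from -30 to 30, compute RHS = 16·y³ + 17, and check whether it is a (positive or negative) perfect cube.
Check small values of y:
  y = 0: RHS = 17 is not a perfect cube.
  y = 1: RHS = 33 is not a perfect cube.
  y = -1: RHS = 1 = (1)³ ⇒ x = 1 works.
  y = 2: RHS = 145 is not a perfect cube.
  y = -2: RHS = -111 is not a perfect cube.
  y = 3: RHS = 449 is not a perfect cube.
  y = -3: RHS = -415 is not a perfect cube.
Continuing the search up to |y| = 30 finds no further solutions beyond those listed.
Collected solutions: (1, -1).

Solutions (with |y| ≤ 30): (1, -1).


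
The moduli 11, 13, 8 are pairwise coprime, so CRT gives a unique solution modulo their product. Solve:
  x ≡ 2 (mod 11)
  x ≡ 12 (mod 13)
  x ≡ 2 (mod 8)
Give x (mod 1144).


Moduli 11, 13, 8 are pairwise coprime; by CRT there is a unique solution modulo M = 11 · 13 · 8 = 1144.
Solve pairwise, accumulating the modulus:
  Start with x ≡ 2 (mod 11).
  Combine with x ≡ 12 (mod 13): since gcd(11, 13) = 1, we get a unique residue mod 143.
    Write x = 2 + 11·t and substitute into x ≡ 12 (mod 13): 11·t ≡ 12 − 2 = 10 (mod 13).
    The inverse of 11 mod 13 is 6 (since 11·6 = 66 = 5·13 + 1), so t ≡ 6·10 = 60 ≡ 8 (mod 13).
    Then x = 2 + 11·8 = 90, valid modulo lcm(11, 13) = 143: x ≡ 90 (mod 143).
  Combine with x ≡ 2 (mod 8): since gcd(143, 8) = 1, we get a unique residue mod 1144.
    Write x = 90 + 143·t and substitute into x ≡ 2 (mod 8): 143·t ≡ 2 − 90 = -88 (mod 8).
    Reduce coefficients mod 8: 7·t ≡ 0 (mod 8).
    The inverse of 7 mod 8 is 7 (since 7·7 = 49 = 6·8 + 1), so t ≡ 7·0 = 0 ≡ 0 (mod 8).
    Then x = 90 + 143·0 = 90, valid modulo lcm(143, 8) = 1144: x ≡ 90 (mod 1144).
Verify: 90 mod 11 = 2 ✓, 90 mod 13 = 12 ✓, 90 mod 8 = 2 ✓.

x ≡ 90 (mod 1144).


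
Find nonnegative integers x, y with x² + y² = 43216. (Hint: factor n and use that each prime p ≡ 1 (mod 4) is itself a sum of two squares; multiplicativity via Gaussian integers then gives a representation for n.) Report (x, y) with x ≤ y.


Step 1: Factor n = 43216 = 2^4 · 37 · 73.
Step 2: Check the mod-4 condition on each prime factor: 2 = 2 (special); 37 ≡ 1 (mod 4), exponent 1; 73 ≡ 1 (mod 4), exponent 1.
All primes ≡ 3 (mod 4) appear to even exponent (or don't appear), so by the two-squares theorem n IS expressible as a sum of two squares.
Step 3: Build a representation. Group n = k² · m with k = 4 and m = 37 · 73 = 2701 (a product of primes ≡ 1 (mod 4)); a representation of m scales to one of n via (k·x)² + (k·y)² = k²(x² + y²). Each prime p ≡ 1 (mod 4) is itself a sum of two squares; find a² by testing p − a² for a perfect square:
  37: 37 − 1² = 36 = 6² ⇒ 37 = 1² + 6².
  73: 73 − 1² = 72, 73 − 2² = 69, 73 − 3² = 64 = 8² ⇒ 73 = 3² + 8².
  Combine using the Brahmagupta–Fibonacci identity (a² + b²)(c² + d²) = (ac − bd)² + (ad + bc)² = (ac + bd)² + (ad − bc)²:
  37 · 73 = 2701: from (1² + 6²)(3² + 8²), take (1·3 − 6·8, 1·8 + 6·3) = (3 − 48, 8 + 18) = (-45, 26); dropping signs (only squares matter) gives (45, 26); check 45² + 26² = 2025 + 676 = 2701 ✓.
  Scale by k = 4: (4·45, 4·26) = (180, 104).
Step 4: Order so x ≤ y and verify: 104² + 180² = 10816 + 32400 = 43216 = n. ✓

n = 43216 = 104² + 180² (one valid representation with x ≤ y).


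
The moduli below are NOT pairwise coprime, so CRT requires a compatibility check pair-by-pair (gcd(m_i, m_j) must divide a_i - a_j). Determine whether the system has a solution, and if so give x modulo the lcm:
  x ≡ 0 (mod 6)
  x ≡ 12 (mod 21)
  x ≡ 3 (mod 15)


Moduli 6, 21, 15 are not pairwise coprime, so CRT works modulo lcm(m_i) when all pairwise compatibility conditions hold.
Pairwise compatibility: gcd(m_i, m_j) must divide a_i - a_j for every pair.
Merge one congruence at a time:
  Start: x ≡ 0 (mod 6).
  Combine with x ≡ 12 (mod 21): gcd(6, 21) = 3; 12 - 0 = 12, which IS divisible by 3, so compatible.
    Write x = 0 + 6·t and substitute into x ≡ 12 (mod 21): 6·t ≡ 12 − 0 = 12 (mod 21).
    Divide the congruence (and modulus) by g = 3: 2·t ≡ 4 (mod 7).
    The inverse of 2 mod 7 is 4 (since 2·4 = 8 = 1·7 + 1), so t ≡ 4·4 = 16 ≡ 2 (mod 7).
    Then x = 0 + 6·2 = 12, valid modulo lcm(6, 21) = 42: x ≡ 12 (mod 42).
  Combine with x ≡ 3 (mod 15): gcd(42, 15) = 3; 3 - 12 = -9, which IS divisible by 3, so compatible.
    Write x = 12 + 42·t and substitute into x ≡ 3 (mod 15): 42·t ≡ 3 − 12 = -9 (mod 15).
    Divide the congruence (and modulus) by g = 3: 14·t ≡ -3 (mod 5).
    Reduce coefficients mod 5: 4·t ≡ 2 (mod 5).
    The inverse of 4 mod 5 is 4 (since 4·4 = 16 = 3·5 + 1), so t ≡ 4·2 = 8 ≡ 3 (mod 5).
    Then x = 12 + 42·3 = 138, valid modulo lcm(42, 15) = 210: x ≡ 138 (mod 210).
Verify: 138 mod 6 = 0, 138 mod 21 = 12, 138 mod 15 = 3.

x ≡ 138 (mod 210).


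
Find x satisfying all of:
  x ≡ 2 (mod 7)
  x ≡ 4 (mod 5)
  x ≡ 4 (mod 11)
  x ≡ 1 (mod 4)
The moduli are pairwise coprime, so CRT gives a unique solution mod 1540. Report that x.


Product of moduli M = 7 · 5 · 11 · 4 = 1540.
Merge one congruence at a time:
  Start: x ≡ 2 (mod 7).
  Combine with x ≡ 4 (mod 5); new modulus lcm = 35.
    Write x = 2 + 7·t and substitute into x ≡ 4 (mod 5): 7·t ≡ 4 − 2 = 2 (mod 5).
    Reduce coefficients mod 5: 2·t ≡ 2 (mod 5).
    The inverse of 2 mod 5 is 3 (since 2·3 = 6 = 1·5 + 1), so t ≡ 3·2 = 6 ≡ 1 (mod 5).
    Then x = 2 + 7·1 = 9, valid modulo lcm(7, 5) = 35: x ≡ 9 (mod 35).
  Combine with x ≡ 4 (mod 11); new modulus lcm = 385.
    Write x = 9 + 35·t and substitute into x ≡ 4 (mod 11): 35·t ≡ 4 − 9 = -5 (mod 11).
    Reduce coefficients mod 11: 2·t ≡ 6 (mod 11).
    The inverse of 2 mod 11 is 6 (since 2·6 = 12 = 1·11 + 1), so t ≡ 6·6 = 36 ≡ 3 (mod 11).
    Then x = 9 + 35·3 = 114, valid modulo lcm(35, 11) = 385: x ≡ 114 (mod 385).
  Combine with x ≡ 1 (mod 4); new modulus lcm = 1540.
    Write x = 114 + 385·t and substitute into x ≡ 1 (mod 4): 385·t ≡ 1 − 114 = -113 (mod 4).
    Reduce coefficients mod 4: 1·t ≡ 3 (mod 4).
    So t ≡ 3 (mod 4).
    Then x = 114 + 385·3 = 1269, valid modulo lcm(385, 4) = 1540: x ≡ 1269 (mod 1540).
Verify against each original: 1269 mod 7 = 2, 1269 mod 5 = 4, 1269 mod 11 = 4, 1269 mod 4 = 1.

x ≡ 1269 (mod 1540).


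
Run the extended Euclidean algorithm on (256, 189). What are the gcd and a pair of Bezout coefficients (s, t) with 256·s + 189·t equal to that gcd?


Euclidean algorithm on (256, 189) — divide until remainder is 0:
  256 = 1 · 189 + 67
  189 = 2 · 67 + 55
  67 = 1 · 55 + 12
  55 = 4 · 12 + 7
  12 = 1 · 7 + 5
  7 = 1 · 5 + 2
  5 = 2 · 2 + 1
  2 = 2 · 1 + 0
gcd(256, 189) = 1.
Track Bezout coefficients alongside the remainders: start with r₀ = 256 = a·1 + b·0 (s = 1, t = 0) and r₁ = 189 = a·0 + b·1 (s = 0, t = 1); each new remainder r_{k+1} = r_{k-1} − q_k·r_k inherits s_{k+1} = s_{k-1} − q_k·s_k, t_{k+1} = t_{k-1} − q_k·t_k, so r_k = a·s_k + b·t_k at every step:
  q = 1: r = 67, s = 1 − 1·0 = 1, t = 0 − 1·1 = -1  (check: 256·1 + 189·(-1) = 67)
  q = 2: r = 55, s = 0 − 2·1 = -2, t = 1 − 2·(-1) = 3  (check: 256·(-2) + 189·3 = 55)
  q = 1: r = 12, s = 1 − 1·(-2) = 3, t = -1 − 1·3 = -4  (check: 256·3 + 189·(-4) = 12)
  q = 4: r = 7, s = -2 − 4·3 = -14, t = 3 − 4·(-4) = 19  (check: 256·(-14) + 189·19 = 7)
  q = 1: r = 5, s = 3 − 1·(-14) = 17, t = -4 − 1·19 = -23  (check: 256·17 + 189·(-23) = 5)
  q = 1: r = 2, s = -14 − 1·17 = -31, t = 19 − 1·(-23) = 42  (check: 256·(-31) + 189·42 = 2)
  q = 2: r = 1, s = 17 − 2·(-31) = 79, t = -23 − 2·42 = -107  (check: 256·79 + 189·(-107) = 1)
The row with r = 1 (the gcd) gives the Bezout coefficients s = 79, t = -107.
Result: 256 · (79) + 189 · (-107) = 1.

gcd(256, 189) = 1; s = 79, t = -107 (check: 256·79 + 189·(-107) = 1).


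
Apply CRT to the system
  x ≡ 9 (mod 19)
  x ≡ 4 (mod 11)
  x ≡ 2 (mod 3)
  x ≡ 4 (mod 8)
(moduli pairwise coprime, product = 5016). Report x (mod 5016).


Product of moduli M = 19 · 11 · 3 · 8 = 5016.
Merge one congruence at a time:
  Start: x ≡ 9 (mod 19).
  Combine with x ≡ 4 (mod 11); new modulus lcm = 209.
    Write x = 9 + 19·t and substitute into x ≡ 4 (mod 11): 19·t ≡ 4 − 9 = -5 (mod 11).
    Reduce coefficients mod 11: 8·t ≡ 6 (mod 11).
    The inverse of 8 mod 11 is 7 (since 8·7 = 56 = 5·11 + 1), so t ≡ 7·6 = 42 ≡ 9 (mod 11).
    Then x = 9 + 19·9 = 180, valid modulo lcm(19, 11) = 209: x ≡ 180 (mod 209).
  Combine with x ≡ 2 (mod 3); new modulus lcm = 627.
    Write x = 180 + 209·t and substitute into x ≡ 2 (mod 3): 209·t ≡ 2 − 180 = -178 (mod 3).
    Reduce coefficients mod 3: 2·t ≡ 2 (mod 3).
    The inverse of 2 mod 3 is 2 (since 2·2 = 4 = 1·3 + 1), so t ≡ 2·2 = 4 ≡ 1 (mod 3).
    Then x = 180 + 209·1 = 389, valid modulo lcm(209, 3) = 627: x ≡ 389 (mod 627).
  Combine with x ≡ 4 (mod 8); new modulus lcm = 5016.
    Write x = 389 + 627·t and substitute into x ≡ 4 (mod 8): 627·t ≡ 4 − 389 = -385 (mod 8).
    Reduce coefficients mod 8: 3·t ≡ 7 (mod 8).
    The inverse of 3 mod 8 is 3 (since 3·3 = 9 = 1·8 + 1), so t ≡ 3·7 = 21 ≡ 5 (mod 8).
    Then x = 389 + 627·5 = 3524, valid modulo lcm(627, 8) = 5016: x ≡ 3524 (mod 5016).
Verify against each original: 3524 mod 19 = 9, 3524 mod 11 = 4, 3524 mod 3 = 2, 3524 mod 8 = 4.

x ≡ 3524 (mod 5016).


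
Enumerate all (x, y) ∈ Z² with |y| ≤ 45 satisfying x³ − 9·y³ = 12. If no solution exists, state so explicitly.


The equation is x³ - 9y³ = 12. For fixed y, x³ = 9·y³ + 12, so a solution requires the RHS to be a perfect cube.
Strategy: iterate y from -45 to 45, compute RHS = 9·y³ + 12, and check whether it is a (positive or negative) perfect cube.
Check small values of y:
  y = 0: RHS = 12 is not a perfect cube.
  y = 1: RHS = 21 is not a perfect cube.
  y = -1: RHS = 3 is not a perfect cube.
  y = 2: RHS = 84 is not a perfect cube.
  y = -2: RHS = -60 is not a perfect cube.
  y = 3: RHS = 255 is not a perfect cube.
  y = -3: RHS = -231 is not a perfect cube.
Continuing the search up to |y| = 45 finds no solutions either.
No (x, y) in the scanned range satisfies the equation.

No integer solutions with |y| ≤ 45.


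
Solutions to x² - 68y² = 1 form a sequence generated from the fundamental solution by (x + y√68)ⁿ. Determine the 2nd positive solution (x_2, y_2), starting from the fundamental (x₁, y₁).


Step 1: Find the fundamental solution (x₁, y₁) of x² - 68y² = 1.
  Expand √68 as a continued fraction. a₀ = ⌊√68⌋ = 8; iterate m_{k+1} = d_k·a_k − m_k, d_{k+1} = (68 − m_{k+1}²)/d_k, a_{k+1} = ⌊(a₀ + m_{k+1})/d_{k+1}⌋ (starting m₀ = 0, d₀ = 1), with convergents p_k = a_k·p_{k-1} + p_{k-2}, q_k = a_k·q_{k-1} + q_{k-2} (p₋₁ = 1, q₋₁ = 0):
  k = 0: a₀ = 8; p₀/q₀ = 8/1; p₀² − 68·q₀² = 64 − 68 = -4.
  k = 1: m = 8, d = 4, a = ⌊(8 + 8)/4⌋ = 4; p/q = (4·8 + 1)/(4·1 + 0) = 33/4; p² − 68·q² = 1089 − 1088 = 1.
  The first convergent with p² − 68·q² = 1 gives the fundamental solution (x₁, y₁) = (33, 4).
Step 2: Apply the recurrence (x_{n+1}, y_{n+1}) = (x₁x_n + 68y₁y_n, x₁y_n + y₁x_n) repeatedly.
  From (x_1, y_1) = (33, 4): x_2 = 33·33 + 68·4·4 = 2177; y_2 = 33·4 + 4·33 = 264.
Step 3: Verify x_2² - 68·y_2² = 4739329 - 4739328 = 1 (should be 1). ✓

(x_1, y_1) = (33, 4); (x_2, y_2) = (2177, 264).


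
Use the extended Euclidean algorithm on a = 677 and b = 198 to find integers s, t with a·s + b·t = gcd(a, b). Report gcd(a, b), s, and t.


Euclidean algorithm on (677, 198) — divide until remainder is 0:
  677 = 3 · 198 + 83
  198 = 2 · 83 + 32
  83 = 2 · 32 + 19
  32 = 1 · 19 + 13
  19 = 1 · 13 + 6
  13 = 2 · 6 + 1
  6 = 6 · 1 + 0
gcd(677, 198) = 1.
Track Bezout coefficients alongside the remainders: start with r₀ = 677 = a·1 + b·0 (s = 1, t = 0) and r₁ = 198 = a·0 + b·1 (s = 0, t = 1); each new remainder r_{k+1} = r_{k-1} − q_k·r_k inherits s_{k+1} = s_{k-1} − q_k·s_k, t_{k+1} = t_{k-1} − q_k·t_k, so r_k = a·s_k + b·t_k at every step:
  q = 3: r = 83, s = 1 − 3·0 = 1, t = 0 − 3·1 = -3  (check: 677·1 + 198·(-3) = 83)
  q = 2: r = 32, s = 0 − 2·1 = -2, t = 1 − 2·(-3) = 7  (check: 677·(-2) + 198·7 = 32)
  q = 2: r = 19, s = 1 − 2·(-2) = 5, t = -3 − 2·7 = -17  (check: 677·5 + 198·(-17) = 19)
  q = 1: r = 13, s = -2 − 1·5 = -7, t = 7 − 1·(-17) = 24  (check: 677·(-7) + 198·24 = 13)
  q = 1: r = 6, s = 5 − 1·(-7) = 12, t = -17 − 1·24 = -41  (check: 677·12 + 198·(-41) = 6)
  q = 2: r = 1, s = -7 − 2·12 = -31, t = 24 − 2·(-41) = 106  (check: 677·(-31) + 198·106 = 1)
The row with r = 1 (the gcd) gives the Bezout coefficients s = -31, t = 106.
Result: 677 · (-31) + 198 · (106) = 1.

gcd(677, 198) = 1; s = -31, t = 106 (check: 677·(-31) + 198·106 = 1).


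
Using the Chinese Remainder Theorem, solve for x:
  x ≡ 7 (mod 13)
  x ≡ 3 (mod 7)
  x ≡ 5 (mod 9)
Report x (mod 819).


Moduli 13, 7, 9 are pairwise coprime; by CRT there is a unique solution modulo M = 13 · 7 · 9 = 819.
Solve pairwise, accumulating the modulus:
  Start with x ≡ 7 (mod 13).
  Combine with x ≡ 3 (mod 7): since gcd(13, 7) = 1, we get a unique residue mod 91.
    Write x = 7 + 13·t and substitute into x ≡ 3 (mod 7): 13·t ≡ 3 − 7 = -4 (mod 7).
    Reduce coefficients mod 7: 6·t ≡ 3 (mod 7).
    The inverse of 6 mod 7 is 6 (since 6·6 = 36 = 5·7 + 1), so t ≡ 6·3 = 18 ≡ 4 (mod 7).
    Then x = 7 + 13·4 = 59, valid modulo lcm(13, 7) = 91: x ≡ 59 (mod 91).
  Combine with x ≡ 5 (mod 9): since gcd(91, 9) = 1, we get a unique residue mod 819.
    Write x = 59 + 91·t and substitute into x ≡ 5 (mod 9): 91·t ≡ 5 − 59 = -54 (mod 9).
    Reduce coefficients mod 9: 1·t ≡ 0 (mod 9).
    So t ≡ 0 (mod 9).
    Then x = 59 + 91·0 = 59, valid modulo lcm(91, 9) = 819: x ≡ 59 (mod 819).
Verify: 59 mod 13 = 7 ✓, 59 mod 7 = 3 ✓, 59 mod 9 = 5 ✓.

x ≡ 59 (mod 819).


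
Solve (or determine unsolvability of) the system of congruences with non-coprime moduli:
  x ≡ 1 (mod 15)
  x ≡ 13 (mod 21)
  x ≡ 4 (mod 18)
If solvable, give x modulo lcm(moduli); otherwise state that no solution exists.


Moduli 15, 21, 18 are not pairwise coprime, so CRT works modulo lcm(m_i) when all pairwise compatibility conditions hold.
Pairwise compatibility: gcd(m_i, m_j) must divide a_i - a_j for every pair.
Merge one congruence at a time:
  Start: x ≡ 1 (mod 15).
  Combine with x ≡ 13 (mod 21): gcd(15, 21) = 3; 13 - 1 = 12, which IS divisible by 3, so compatible.
    Write x = 1 + 15·t and substitute into x ≡ 13 (mod 21): 15·t ≡ 13 − 1 = 12 (mod 21).
    Divide the congruence (and modulus) by g = 3: 5·t ≡ 4 (mod 7).
    The inverse of 5 mod 7 is 3 (since 5·3 = 15 = 2·7 + 1), so t ≡ 3·4 = 12 ≡ 5 (mod 7).
    Then x = 1 + 15·5 = 76, valid modulo lcm(15, 21) = 105: x ≡ 76 (mod 105).
  Combine with x ≡ 4 (mod 18): gcd(105, 18) = 3; 4 - 76 = -72, which IS divisible by 3, so compatible.
    Write x = 76 + 105·t and substitute into x ≡ 4 (mod 18): 105·t ≡ 4 − 76 = -72 (mod 18).
    Divide the congruence (and modulus) by g = 3: 35·t ≡ -24 (mod 6).
    Reduce coefficients mod 6: 5·t ≡ 0 (mod 6).
    The inverse of 5 mod 6 is 5 (since 5·5 = 25 = 4·6 + 1), so t ≡ 5·0 = 0 ≡ 0 (mod 6).
    Then x = 76 + 105·0 = 76, valid modulo lcm(105, 18) = 630: x ≡ 76 (mod 630).
Verify: 76 mod 15 = 1, 76 mod 21 = 13, 76 mod 18 = 4.

x ≡ 76 (mod 630).


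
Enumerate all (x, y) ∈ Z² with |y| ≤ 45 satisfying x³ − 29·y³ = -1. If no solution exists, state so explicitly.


The equation is x³ - 29y³ = -1. For fixed y, x³ = 29·y³ − 1, so a solution requires the RHS to be a perfect cube.
Strategy: iterate y from -45 to 45, compute RHS = 29·y³ − 1, and check whether it is a (positive or negative) perfect cube.
Check small values of y:
  y = 0: RHS = -1 = (-1)³ ⇒ x = -1 works.
  y = 1: RHS = 28 is not a perfect cube.
  y = -1: RHS = -30 is not a perfect cube.
  y = 2: RHS = 231 is not a perfect cube.
  y = -2: RHS = -233 is not a perfect cube.
  y = 3: RHS = 782 is not a perfect cube.
  y = -3: RHS = -784 is not a perfect cube.
Continuing the search up to |y| = 45 finds no further solutions beyond those listed.
Collected solutions: (-1, 0).

Solutions (with |y| ≤ 45): (-1, 0).


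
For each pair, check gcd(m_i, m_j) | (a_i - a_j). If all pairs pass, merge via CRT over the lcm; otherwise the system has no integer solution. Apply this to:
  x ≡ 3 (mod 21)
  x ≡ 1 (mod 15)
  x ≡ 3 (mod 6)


Moduli 21, 15, 6 are not pairwise coprime, so CRT works modulo lcm(m_i) when all pairwise compatibility conditions hold.
Pairwise compatibility: gcd(m_i, m_j) must divide a_i - a_j for every pair.
Merge one congruence at a time:
  Start: x ≡ 3 (mod 21).
  Combine with x ≡ 1 (mod 15): gcd(21, 15) = 3, and 1 - 3 = -2 is NOT divisible by 3.
    ⇒ system is inconsistent (no integer solution).

No solution (the system is inconsistent).


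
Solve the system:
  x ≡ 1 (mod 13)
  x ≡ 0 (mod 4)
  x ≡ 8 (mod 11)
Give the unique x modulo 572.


Moduli 13, 4, 11 are pairwise coprime; by CRT there is a unique solution modulo M = 13 · 4 · 11 = 572.
Solve pairwise, accumulating the modulus:
  Start with x ≡ 1 (mod 13).
  Combine with x ≡ 0 (mod 4): since gcd(13, 4) = 1, we get a unique residue mod 52.
    Write x = 1 + 13·t and substitute into x ≡ 0 (mod 4): 13·t ≡ 0 − 1 = -1 (mod 4).
    Reduce coefficients mod 4: 1·t ≡ 3 (mod 4).
    So t ≡ 3 (mod 4).
    Then x = 1 + 13·3 = 40, valid modulo lcm(13, 4) = 52: x ≡ 40 (mod 52).
  Combine with x ≡ 8 (mod 11): since gcd(52, 11) = 1, we get a unique residue mod 572.
    Write x = 40 + 52·t and substitute into x ≡ 8 (mod 11): 52·t ≡ 8 − 40 = -32 (mod 11).
    Reduce coefficients mod 11: 8·t ≡ 1 (mod 11).
    The inverse of 8 mod 11 is 7 (since 8·7 = 56 = 5·11 + 1), so t ≡ 7·1 = 7 ≡ 7 (mod 11).
    Then x = 40 + 52·7 = 404, valid modulo lcm(52, 11) = 572: x ≡ 404 (mod 572).
Verify: 404 mod 13 = 1 ✓, 404 mod 4 = 0 ✓, 404 mod 11 = 8 ✓.

x ≡ 404 (mod 572).


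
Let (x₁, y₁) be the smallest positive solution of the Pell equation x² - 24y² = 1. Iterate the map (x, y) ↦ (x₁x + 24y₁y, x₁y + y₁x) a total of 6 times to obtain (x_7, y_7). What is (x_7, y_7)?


Step 1: Find the fundamental solution (x₁, y₁) of x² - 24y² = 1.
  Expand √24 as a continued fraction. a₀ = ⌊√24⌋ = 4; iterate m_{k+1} = d_k·a_k − m_k, d_{k+1} = (24 − m_{k+1}²)/d_k, a_{k+1} = ⌊(a₀ + m_{k+1})/d_{k+1}⌋ (starting m₀ = 0, d₀ = 1), with convergents p_k = a_k·p_{k-1} + p_{k-2}, q_k = a_k·q_{k-1} + q_{k-2} (p₋₁ = 1, q₋₁ = 0):
  k = 0: a₀ = 4; p₀/q₀ = 4/1; p₀² − 24·q₀² = 16 − 24 = -8.
  k = 1: m = 4, d = 8, a = ⌊(4 + 4)/8⌋ = 1; p/q = (1·4 + 1)/(1·1 + 0) = 5/1; p² − 24·q² = 25 − 24 = 1.
  The first convergent with p² − 24·q² = 1 gives the fundamental solution (x₁, y₁) = (5, 1).
Step 2: Apply the recurrence (x_{n+1}, y_{n+1}) = (x₁x_n + 24y₁y_n, x₁y_n + y₁x_n) repeatedly.
  From (x_1, y_1) = (5, 1): x_2 = 5·5 + 24·1·1 = 49; y_2 = 5·1 + 1·5 = 10.
  From (x_2, y_2) = (49, 10): x_3 = 5·49 + 24·1·10 = 485; y_3 = 5·10 + 1·49 = 99.
  From (x_3, y_3) = (485, 99): x_4 = 5·485 + 24·1·99 = 4801; y_4 = 5·99 + 1·485 = 980.
  From (x_4, y_4) = (4801, 980): x_5 = 5·4801 + 24·1·980 = 47525; y_5 = 5·980 + 1·4801 = 9701.
  From (x_5, y_5) = (47525, 9701): x_6 = 5·47525 + 24·1·9701 = 470449; y_6 = 5·9701 + 1·47525 = 96030.
  From (x_6, y_6) = (470449, 96030): x_7 = 5·470449 + 24·1·96030 = 4656965; y_7 = 5·96030 + 1·470449 = 950599.
Step 3: Verify x_7² - 24·y_7² = 21687323011225 - 21687323011224 = 1 (should be 1). ✓

(x_1, y_1) = (5, 1); (x_7, y_7) = (4656965, 950599).


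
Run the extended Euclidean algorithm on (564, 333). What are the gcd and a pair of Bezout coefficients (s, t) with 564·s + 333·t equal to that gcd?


Euclidean algorithm on (564, 333) — divide until remainder is 0:
  564 = 1 · 333 + 231
  333 = 1 · 231 + 102
  231 = 2 · 102 + 27
  102 = 3 · 27 + 21
  27 = 1 · 21 + 6
  21 = 3 · 6 + 3
  6 = 2 · 3 + 0
gcd(564, 333) = 3.
Track Bezout coefficients alongside the remainders: start with r₀ = 564 = a·1 + b·0 (s = 1, t = 0) and r₁ = 333 = a·0 + b·1 (s = 0, t = 1); each new remainder r_{k+1} = r_{k-1} − q_k·r_k inherits s_{k+1} = s_{k-1} − q_k·s_k, t_{k+1} = t_{k-1} − q_k·t_k, so r_k = a·s_k + b·t_k at every step:
  q = 1: r = 231, s = 1 − 1·0 = 1, t = 0 − 1·1 = -1  (check: 564·1 + 333·(-1) = 231)
  q = 1: r = 102, s = 0 − 1·1 = -1, t = 1 − 1·(-1) = 2  (check: 564·(-1) + 333·2 = 102)
  q = 2: r = 27, s = 1 − 2·(-1) = 3, t = -1 − 2·2 = -5  (check: 564·3 + 333·(-5) = 27)
  q = 3: r = 21, s = -1 − 3·3 = -10, t = 2 − 3·(-5) = 17  (check: 564·(-10) + 333·17 = 21)
  q = 1: r = 6, s = 3 − 1·(-10) = 13, t = -5 − 1·17 = -22  (check: 564·13 + 333·(-22) = 6)
  q = 3: r = 3, s = -10 − 3·13 = -49, t = 17 − 3·(-22) = 83  (check: 564·(-49) + 333·83 = 3)
The row with r = 3 (the gcd) gives the Bezout coefficients s = -49, t = 83.
Result: 564 · (-49) + 333 · (83) = 3.

gcd(564, 333) = 3; s = -49, t = 83 (check: 564·(-49) + 333·83 = 3).


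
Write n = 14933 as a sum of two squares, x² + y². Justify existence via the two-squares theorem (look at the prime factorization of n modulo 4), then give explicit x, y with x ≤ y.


Step 1: Factor n = 14933 = 109 · 137.
Step 2: Check the mod-4 condition on each prime factor: 109 ≡ 1 (mod 4), exponent 1; 137 ≡ 1 (mod 4), exponent 1.
All primes ≡ 3 (mod 4) appear to even exponent (or don't appear), so by the two-squares theorem n IS expressible as a sum of two squares.
Step 3: Build a representation. Here n = 109 · 137 is a product of primes ≡ 1 (mod 4). Each prime p ≡ 1 (mod 4) is itself a sum of two squares; find a² by testing p − a² for a perfect square:
  109: 109 − 1² = 108, 109 − 2² = 105, 109 − 3² = 100 = 10² ⇒ 109 = 3² + 10².
  137: 137 − 1² = 136, 137 − 2² = 133, 137 − 3² = 128, 137 − 4² = 121 = 11² ⇒ 137 = 4² + 11².
  Combine using the Brahmagupta–Fibonacci identity (a² + b²)(c² + d²) = (ac − bd)² + (ad + bc)² = (ac + bd)² + (ad − bc)²:
  109 · 137 = 14933: from (3² + 10²)(4² + 11²), take (3·4 − 10·11, 3·11 + 10·4) = (12 − 110, 33 + 40) = (-98, 73); dropping signs (only squares matter) gives (98, 73); check 98² + 73² = 9604 + 5329 = 14933 ✓.
Step 4: Order so x ≤ y and verify: 73² + 98² = 5329 + 9604 = 14933 = n. ✓

n = 14933 = 73² + 98² (one valid representation with x ≤ y).


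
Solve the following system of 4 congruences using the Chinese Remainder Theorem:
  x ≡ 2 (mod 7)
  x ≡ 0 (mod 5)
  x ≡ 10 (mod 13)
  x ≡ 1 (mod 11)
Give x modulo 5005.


Product of moduli M = 7 · 5 · 13 · 11 = 5005.
Merge one congruence at a time:
  Start: x ≡ 2 (mod 7).
  Combine with x ≡ 0 (mod 5); new modulus lcm = 35.
    Write x = 2 + 7·t and substitute into x ≡ 0 (mod 5): 7·t ≡ 0 − 2 = -2 (mod 5).
    Reduce coefficients mod 5: 2·t ≡ 3 (mod 5).
    The inverse of 2 mod 5 is 3 (since 2·3 = 6 = 1·5 + 1), so t ≡ 3·3 = 9 ≡ 4 (mod 5).
    Then x = 2 + 7·4 = 30, valid modulo lcm(7, 5) = 35: x ≡ 30 (mod 35).
  Combine with x ≡ 10 (mod 13); new modulus lcm = 455.
    Write x = 30 + 35·t and substitute into x ≡ 10 (mod 13): 35·t ≡ 10 − 30 = -20 (mod 13).
    Reduce coefficients mod 13: 9·t ≡ 6 (mod 13).
    The inverse of 9 mod 13 is 3 (since 9·3 = 27 = 2·13 + 1), so t ≡ 3·6 = 18 ≡ 5 (mod 13).
    Then x = 30 + 35·5 = 205, valid modulo lcm(35, 13) = 455: x ≡ 205 (mod 455).
  Combine with x ≡ 1 (mod 11); new modulus lcm = 5005.
    Write x = 205 + 455·t and substitute into x ≡ 1 (mod 11): 455·t ≡ 1 − 205 = -204 (mod 11).
    Reduce coefficients mod 11: 4·t ≡ 5 (mod 11).
    The inverse of 4 mod 11 is 3 (since 4·3 = 12 = 1·11 + 1), so t ≡ 3·5 = 15 ≡ 4 (mod 11).
    Then x = 205 + 455·4 = 2025, valid modulo lcm(455, 11) = 5005: x ≡ 2025 (mod 5005).
Verify against each original: 2025 mod 7 = 2, 2025 mod 5 = 0, 2025 mod 13 = 10, 2025 mod 11 = 1.

x ≡ 2025 (mod 5005).


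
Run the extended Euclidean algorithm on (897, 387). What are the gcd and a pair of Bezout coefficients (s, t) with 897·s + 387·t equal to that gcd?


Euclidean algorithm on (897, 387) — divide until remainder is 0:
  897 = 2 · 387 + 123
  387 = 3 · 123 + 18
  123 = 6 · 18 + 15
  18 = 1 · 15 + 3
  15 = 5 · 3 + 0
gcd(897, 387) = 3.
Track Bezout coefficients alongside the remainders: start with r₀ = 897 = a·1 + b·0 (s = 1, t = 0) and r₁ = 387 = a·0 + b·1 (s = 0, t = 1); each new remainder r_{k+1} = r_{k-1} − q_k·r_k inherits s_{k+1} = s_{k-1} − q_k·s_k, t_{k+1} = t_{k-1} − q_k·t_k, so r_k = a·s_k + b·t_k at every step:
  q = 2: r = 123, s = 1 − 2·0 = 1, t = 0 − 2·1 = -2  (check: 897·1 + 387·(-2) = 123)
  q = 3: r = 18, s = 0 − 3·1 = -3, t = 1 − 3·(-2) = 7  (check: 897·(-3) + 387·7 = 18)
  q = 6: r = 15, s = 1 − 6·(-3) = 19, t = -2 − 6·7 = -44  (check: 897·19 + 387·(-44) = 15)
  q = 1: r = 3, s = -3 − 1·19 = -22, t = 7 − 1·(-44) = 51  (check: 897·(-22) + 387·51 = 3)
The row with r = 3 (the gcd) gives the Bezout coefficients s = -22, t = 51.
Result: 897 · (-22) + 387 · (51) = 3.

gcd(897, 387) = 3; s = -22, t = 51 (check: 897·(-22) + 387·51 = 3).


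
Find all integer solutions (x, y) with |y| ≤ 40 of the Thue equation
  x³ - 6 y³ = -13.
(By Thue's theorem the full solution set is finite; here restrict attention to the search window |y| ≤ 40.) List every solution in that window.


The equation is x³ - 6y³ = -13. For fixed y, x³ = 6·y³ − 13, so a solution requires the RHS to be a perfect cube.
Strategy: iterate y from -40 to 40, compute RHS = 6·y³ − 13, and check whether it is a (positive or negative) perfect cube.
Check small values of y:
  y = 0: RHS = -13 is not a perfect cube.
  y = 1: RHS = -7 is not a perfect cube.
  y = -1: RHS = -19 is not a perfect cube.
  y = 2: RHS = 35 is not a perfect cube.
  y = -2: RHS = -61 is not a perfect cube.
  y = 3: RHS = 149 is not a perfect cube.
  y = -3: RHS = -175 is not a perfect cube.
Continuing the search up to |y| = 40 finds no solutions either.
No (x, y) in the scanned range satisfies the equation.

No integer solutions with |y| ≤ 40.


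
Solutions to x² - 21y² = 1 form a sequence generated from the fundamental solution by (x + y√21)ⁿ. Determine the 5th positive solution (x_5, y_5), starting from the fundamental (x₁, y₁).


Step 1: Find the fundamental solution (x₁, y₁) of x² - 21y² = 1.
  Expand √21 as a continued fraction. a₀ = ⌊√21⌋ = 4; iterate m_{k+1} = d_k·a_k − m_k, d_{k+1} = (21 − m_{k+1}²)/d_k, a_{k+1} = ⌊(a₀ + m_{k+1})/d_{k+1}⌋ (starting m₀ = 0, d₀ = 1), with convergents p_k = a_k·p_{k-1} + p_{k-2}, q_k = a_k·q_{k-1} + q_{k-2} (p₋₁ = 1, q₋₁ = 0):
  k = 0: a₀ = 4; p₀/q₀ = 4/1; p₀² − 21·q₀² = 16 − 21 = -5.
  k = 1: m = 4, d = 5, a = ⌊(4 + 4)/5⌋ = 1; p/q = (1·4 + 1)/(1·1 + 0) = 5/1; p² − 21·q² = 25 − 21 = 4.
  k = 2: m = 1, d = 4, a = ⌊(4 + 1)/4⌋ = 1; p/q = (1·5 + 4)/(1·1 + 1) = 9/2; p² − 21·q² = 81 − 84 = -3.
  k = 3: m = 3, d = 3, a = ⌊(4 + 3)/3⌋ = 2; p/q = (2·9 + 5)/(2·2 + 1) = 23/5; p² − 21·q² = 529 − 525 = 4.
  k = 4: m = 3, d = 4, a = ⌊(4 + 3)/4⌋ = 1; p/q = (1·23 + 9)/(1·5 + 2) = 32/7; p² − 21·q² = 1024 − 1029 = -5.
  k = 5: m = 1, d = 5, a = ⌊(4 + 1)/5⌋ = 1; p/q = (1·32 + 23)/(1·7 + 5) = 55/12; p² − 21·q² = 3025 − 3024 = 1.
  The first convergent with p² − 21·q² = 1 gives the fundamental solution (x₁, y₁) = (55, 12).
Step 2: Apply the recurrence (x_{n+1}, y_{n+1}) = (x₁x_n + 21y₁y_n, x₁y_n + y₁x_n) repeatedly.
  From (x_1, y_1) = (55, 12): x_2 = 55·55 + 21·12·12 = 6049; y_2 = 55·12 + 12·55 = 1320.
  From (x_2, y_2) = (6049, 1320): x_3 = 55·6049 + 21·12·1320 = 665335; y_3 = 55·1320 + 12·6049 = 145188.
  From (x_3, y_3) = (665335, 145188): x_4 = 55·665335 + 21·12·145188 = 73180801; y_4 = 55·145188 + 12·665335 = 15969360.
  From (x_4, y_4) = (73180801, 15969360): x_5 = 55·73180801 + 21·12·15969360 = 8049222775; y_5 = 55·15969360 + 12·73180801 = 1756484412.
Step 3: Verify x_5² - 21·y_5² = 64789987281578700625 - 64789987281578700624 = 1 (should be 1). ✓

(x_1, y_1) = (55, 12); (x_5, y_5) = (8049222775, 1756484412).


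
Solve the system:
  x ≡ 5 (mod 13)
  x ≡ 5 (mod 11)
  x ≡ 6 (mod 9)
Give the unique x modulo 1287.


Moduli 13, 11, 9 are pairwise coprime; by CRT there is a unique solution modulo M = 13 · 11 · 9 = 1287.
Solve pairwise, accumulating the modulus:
  Start with x ≡ 5 (mod 13).
  Combine with x ≡ 5 (mod 11): since gcd(13, 11) = 1, we get a unique residue mod 143.
    Write x = 5 + 13·t and substitute into x ≡ 5 (mod 11): 13·t ≡ 5 − 5 = 0 (mod 11).
    Reduce coefficients mod 11: 2·t ≡ 0 (mod 11).
    The inverse of 2 mod 11 is 6 (since 2·6 = 12 = 1·11 + 1), so t ≡ 6·0 = 0 ≡ 0 (mod 11).
    Then x = 5 + 13·0 = 5, valid modulo lcm(13, 11) = 143: x ≡ 5 (mod 143).
  Combine with x ≡ 6 (mod 9): since gcd(143, 9) = 1, we get a unique residue mod 1287.
    Write x = 5 + 143·t and substitute into x ≡ 6 (mod 9): 143·t ≡ 6 − 5 = 1 (mod 9).
    Reduce coefficients mod 9: 8·t ≡ 1 (mod 9).
    The inverse of 8 mod 9 is 8 (since 8·8 = 64 = 7·9 + 1), so t ≡ 8·1 = 8 ≡ 8 (mod 9).
    Then x = 5 + 143·8 = 1149, valid modulo lcm(143, 9) = 1287: x ≡ 1149 (mod 1287).
Verify: 1149 mod 13 = 5 ✓, 1149 mod 11 = 5 ✓, 1149 mod 9 = 6 ✓.

x ≡ 1149 (mod 1287).


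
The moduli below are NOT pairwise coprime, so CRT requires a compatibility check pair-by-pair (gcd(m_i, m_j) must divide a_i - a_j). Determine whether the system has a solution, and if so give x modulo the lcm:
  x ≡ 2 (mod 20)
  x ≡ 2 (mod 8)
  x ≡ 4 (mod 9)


Moduli 20, 8, 9 are not pairwise coprime, so CRT works modulo lcm(m_i) when all pairwise compatibility conditions hold.
Pairwise compatibility: gcd(m_i, m_j) must divide a_i - a_j for every pair.
Merge one congruence at a time:
  Start: x ≡ 2 (mod 20).
  Combine with x ≡ 2 (mod 8): gcd(20, 8) = 4; 2 - 2 = 0, which IS divisible by 4, so compatible.
    Write x = 2 + 20·t and substitute into x ≡ 2 (mod 8): 20·t ≡ 2 − 2 = 0 (mod 8).
    Divide the congruence (and modulus) by g = 4: 5·t ≡ 0 (mod 2).
    Reduce coefficients mod 2: 1·t ≡ 0 (mod 2).
    So t ≡ 0 (mod 2).
    Then x = 2 + 20·0 = 2, valid modulo lcm(20, 8) = 40: x ≡ 2 (mod 40).
  Combine with x ≡ 4 (mod 9): gcd(40, 9) = 1; 4 - 2 = 2, which IS divisible by 1, so compatible.
    Write x = 2 + 40·t and substitute into x ≡ 4 (mod 9): 40·t ≡ 4 − 2 = 2 (mod 9).
    Reduce coefficients mod 9: 4·t ≡ 2 (mod 9).
    The inverse of 4 mod 9 is 7 (since 4·7 = 28 = 3·9 + 1), so t ≡ 7·2 = 14 ≡ 5 (mod 9).
    Then x = 2 + 40·5 = 202, valid modulo lcm(40, 9) = 360: x ≡ 202 (mod 360).
Verify: 202 mod 20 = 2, 202 mod 8 = 2, 202 mod 9 = 4.

x ≡ 202 (mod 360).


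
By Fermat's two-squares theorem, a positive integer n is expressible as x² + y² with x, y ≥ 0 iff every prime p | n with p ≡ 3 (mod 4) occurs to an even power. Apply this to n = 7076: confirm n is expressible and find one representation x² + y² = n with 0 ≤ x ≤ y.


Step 1: Factor n = 7076 = 2^2 · 29 · 61.
Step 2: Check the mod-4 condition on each prime factor: 2 = 2 (special); 29 ≡ 1 (mod 4), exponent 1; 61 ≡ 1 (mod 4), exponent 1.
All primes ≡ 3 (mod 4) appear to even exponent (or don't appear), so by the two-squares theorem n IS expressible as a sum of two squares.
Step 3: Build a representation. Group n = k² · m with k = 2 and m = 29 · 61 = 1769 (a product of primes ≡ 1 (mod 4)); a representation of m scales to one of n via (k·x)² + (k·y)² = k²(x² + y²). Each prime p ≡ 1 (mod 4) is itself a sum of two squares; find a² by testing p − a² for a perfect square:
  29: 29 − 1² = 28, 29 − 2² = 25 = 5² ⇒ 29 = 2² + 5².
  61: 61 − 1² = 60, 61 − 2² = 57, 61 − 3² = 52, 61 − 4² = 45, 61 − 5² = 36 = 6² ⇒ 61 = 5² + 6².
  Combine using the Brahmagupta–Fibonacci identity (a² + b²)(c² + d²) = (ac − bd)² + (ad + bc)² = (ac + bd)² + (ad − bc)²:
  29 · 61 = 1769: from (2² + 5²)(5² + 6²), take (2·5 − 5·6, 2·6 + 5·5) = (10 − 30, 12 + 25) = (-20, 37); dropping signs (only squares matter) gives (20, 37); check 20² + 37² = 400 + 1369 = 1769 ✓.
  Scale by k = 2: (2·20, 2·37) = (40, 74).
Step 4: Order so x ≤ y and verify: 40² + 74² = 1600 + 5476 = 7076 = n. ✓

n = 7076 = 40² + 74² (one valid representation with x ≤ y).


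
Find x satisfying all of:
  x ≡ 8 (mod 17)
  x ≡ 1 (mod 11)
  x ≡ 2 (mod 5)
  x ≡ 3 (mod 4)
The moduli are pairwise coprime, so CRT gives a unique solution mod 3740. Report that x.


Product of moduli M = 17 · 11 · 5 · 4 = 3740.
Merge one congruence at a time:
  Start: x ≡ 8 (mod 17).
  Combine with x ≡ 1 (mod 11); new modulus lcm = 187.
    Write x = 8 + 17·t and substitute into x ≡ 1 (mod 11): 17·t ≡ 1 − 8 = -7 (mod 11).
    Reduce coefficients mod 11: 6·t ≡ 4 (mod 11).
    The inverse of 6 mod 11 is 2 (since 6·2 = 12 = 1·11 + 1), so t ≡ 2·4 = 8 ≡ 8 (mod 11).
    Then x = 8 + 17·8 = 144, valid modulo lcm(17, 11) = 187: x ≡ 144 (mod 187).
  Combine with x ≡ 2 (mod 5); new modulus lcm = 935.
    Write x = 144 + 187·t and substitute into x ≡ 2 (mod 5): 187·t ≡ 2 − 144 = -142 (mod 5).
    Reduce coefficients mod 5: 2·t ≡ 3 (mod 5).
    The inverse of 2 mod 5 is 3 (since 2·3 = 6 = 1·5 + 1), so t ≡ 3·3 = 9 ≡ 4 (mod 5).
    Then x = 144 + 187·4 = 892, valid modulo lcm(187, 5) = 935: x ≡ 892 (mod 935).
  Combine with x ≡ 3 (mod 4); new modulus lcm = 3740.
    Write x = 892 + 935·t and substitute into x ≡ 3 (mod 4): 935·t ≡ 3 − 892 = -889 (mod 4).
    Reduce coefficients mod 4: 3·t ≡ 3 (mod 4).
    The inverse of 3 mod 4 is 3 (since 3·3 = 9 = 2·4 + 1), so t ≡ 3·3 = 9 ≡ 1 (mod 4).
    Then x = 892 + 935·1 = 1827, valid modulo lcm(935, 4) = 3740: x ≡ 1827 (mod 3740).
Verify against each original: 1827 mod 17 = 8, 1827 mod 11 = 1, 1827 mod 5 = 2, 1827 mod 4 = 3.

x ≡ 1827 (mod 3740).


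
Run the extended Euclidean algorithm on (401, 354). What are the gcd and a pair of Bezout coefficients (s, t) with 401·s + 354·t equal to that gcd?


Euclidean algorithm on (401, 354) — divide until remainder is 0:
  401 = 1 · 354 + 47
  354 = 7 · 47 + 25
  47 = 1 · 25 + 22
  25 = 1 · 22 + 3
  22 = 7 · 3 + 1
  3 = 3 · 1 + 0
gcd(401, 354) = 1.
Track Bezout coefficients alongside the remainders: start with r₀ = 401 = a·1 + b·0 (s = 1, t = 0) and r₁ = 354 = a·0 + b·1 (s = 0, t = 1); each new remainder r_{k+1} = r_{k-1} − q_k·r_k inherits s_{k+1} = s_{k-1} − q_k·s_k, t_{k+1} = t_{k-1} − q_k·t_k, so r_k = a·s_k + b·t_k at every step:
  q = 1: r = 47, s = 1 − 1·0 = 1, t = 0 − 1·1 = -1  (check: 401·1 + 354·(-1) = 47)
  q = 7: r = 25, s = 0 − 7·1 = -7, t = 1 − 7·(-1) = 8  (check: 401·(-7) + 354·8 = 25)
  q = 1: r = 22, s = 1 − 1·(-7) = 8, t = -1 − 1·8 = -9  (check: 401·8 + 354·(-9) = 22)
  q = 1: r = 3, s = -7 − 1·8 = -15, t = 8 − 1·(-9) = 17  (check: 401·(-15) + 354·17 = 3)
  q = 7: r = 1, s = 8 − 7·(-15) = 113, t = -9 − 7·17 = -128  (check: 401·113 + 354·(-128) = 1)
The row with r = 1 (the gcd) gives the Bezout coefficients s = 113, t = -128.
Result: 401 · (113) + 354 · (-128) = 1.

gcd(401, 354) = 1; s = 113, t = -128 (check: 401·113 + 354·(-128) = 1).


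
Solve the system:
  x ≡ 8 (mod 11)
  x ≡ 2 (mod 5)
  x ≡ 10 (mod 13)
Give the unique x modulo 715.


Moduli 11, 5, 13 are pairwise coprime; by CRT there is a unique solution modulo M = 11 · 5 · 13 = 715.
Solve pairwise, accumulating the modulus:
  Start with x ≡ 8 (mod 11).
  Combine with x ≡ 2 (mod 5): since gcd(11, 5) = 1, we get a unique residue mod 55.
    Write x = 8 + 11·t and substitute into x ≡ 2 (mod 5): 11·t ≡ 2 − 8 = -6 (mod 5).
    Reduce coefficients mod 5: 1·t ≡ 4 (mod 5).
    So t ≡ 4 (mod 5).
    Then x = 8 + 11·4 = 52, valid modulo lcm(11, 5) = 55: x ≡ 52 (mod 55).
  Combine with x ≡ 10 (mod 13): since gcd(55, 13) = 1, we get a unique residue mod 715.
    Write x = 52 + 55·t and substitute into x ≡ 10 (mod 13): 55·t ≡ 10 − 52 = -42 (mod 13).
    Reduce coefficients mod 13: 3·t ≡ 10 (mod 13).
    The inverse of 3 mod 13 is 9 (since 3·9 = 27 = 2·13 + 1), so t ≡ 9·10 = 90 ≡ 12 (mod 13).
    Then x = 52 + 55·12 = 712, valid modulo lcm(55, 13) = 715: x ≡ 712 (mod 715).
Verify: 712 mod 11 = 8 ✓, 712 mod 5 = 2 ✓, 712 mod 13 = 10 ✓.

x ≡ 712 (mod 715).


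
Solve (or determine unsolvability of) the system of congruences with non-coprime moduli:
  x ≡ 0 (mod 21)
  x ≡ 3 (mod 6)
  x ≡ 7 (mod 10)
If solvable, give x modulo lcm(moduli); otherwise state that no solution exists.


Moduli 21, 6, 10 are not pairwise coprime, so CRT works modulo lcm(m_i) when all pairwise compatibility conditions hold.
Pairwise compatibility: gcd(m_i, m_j) must divide a_i - a_j for every pair.
Merge one congruence at a time:
  Start: x ≡ 0 (mod 21).
  Combine with x ≡ 3 (mod 6): gcd(21, 6) = 3; 3 - 0 = 3, which IS divisible by 3, so compatible.
    Write x = 0 + 21·t and substitute into x ≡ 3 (mod 6): 21·t ≡ 3 − 0 = 3 (mod 6).
    Divide the congruence (and modulus) by g = 3: 7·t ≡ 1 (mod 2).
    Reduce coefficients mod 2: 1·t ≡ 1 (mod 2).
    So t ≡ 1 (mod 2).
    Then x = 0 + 21·1 = 21, valid modulo lcm(21, 6) = 42: x ≡ 21 (mod 42).
  Combine with x ≡ 7 (mod 10): gcd(42, 10) = 2; 7 - 21 = -14, which IS divisible by 2, so compatible.
    Write x = 21 + 42·t and substitute into x ≡ 7 (mod 10): 42·t ≡ 7 − 21 = -14 (mod 10).
    Divide the congruence (and modulus) by g = 2: 21·t ≡ -7 (mod 5).
    Reduce coefficients mod 5: 1·t ≡ 3 (mod 5).
    So t ≡ 3 (mod 5).
    Then x = 21 + 42·3 = 147, valid modulo lcm(42, 10) = 210: x ≡ 147 (mod 210).
Verify: 147 mod 21 = 0, 147 mod 6 = 3, 147 mod 10 = 7.

x ≡ 147 (mod 210).


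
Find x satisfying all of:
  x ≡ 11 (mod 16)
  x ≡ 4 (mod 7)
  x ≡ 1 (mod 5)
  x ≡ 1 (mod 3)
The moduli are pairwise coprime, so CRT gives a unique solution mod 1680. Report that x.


Product of moduli M = 16 · 7 · 5 · 3 = 1680.
Merge one congruence at a time:
  Start: x ≡ 11 (mod 16).
  Combine with x ≡ 4 (mod 7); new modulus lcm = 112.
    Write x = 11 + 16·t and substitute into x ≡ 4 (mod 7): 16·t ≡ 4 − 11 = -7 (mod 7).
    Reduce coefficients mod 7: 2·t ≡ 0 (mod 7).
    The inverse of 2 mod 7 is 4 (since 2·4 = 8 = 1·7 + 1), so t ≡ 4·0 = 0 ≡ 0 (mod 7).
    Then x = 11 + 16·0 = 11, valid modulo lcm(16, 7) = 112: x ≡ 11 (mod 112).
  Combine with x ≡ 1 (mod 5); new modulus lcm = 560.
    Write x = 11 + 112·t and substitute into x ≡ 1 (mod 5): 112·t ≡ 1 − 11 = -10 (mod 5).
    Reduce coefficients mod 5: 2·t ≡ 0 (mod 5).
    The inverse of 2 mod 5 is 3 (since 2·3 = 6 = 1·5 + 1), so t ≡ 3·0 = 0 ≡ 0 (mod 5).
    Then x = 11 + 112·0 = 11, valid modulo lcm(112, 5) = 560: x ≡ 11 (mod 560).
  Combine with x ≡ 1 (mod 3); new modulus lcm = 1680.
    Write x = 11 + 560·t and substitute into x ≡ 1 (mod 3): 560·t ≡ 1 − 11 = -10 (mod 3).
    Reduce coefficients mod 3: 2·t ≡ 2 (mod 3).
    The inverse of 2 mod 3 is 2 (since 2·2 = 4 = 1·3 + 1), so t ≡ 2·2 = 4 ≡ 1 (mod 3).
    Then x = 11 + 560·1 = 571, valid modulo lcm(560, 3) = 1680: x ≡ 571 (mod 1680).
Verify against each original: 571 mod 16 = 11, 571 mod 7 = 4, 571 mod 5 = 1, 571 mod 3 = 1.

x ≡ 571 (mod 1680).
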